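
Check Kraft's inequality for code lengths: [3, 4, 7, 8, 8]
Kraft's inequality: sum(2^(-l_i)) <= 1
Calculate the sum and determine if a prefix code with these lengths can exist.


Sum = 2^(-3) + 2^(-4) + 2^(-7) + 2^(-8) + 2^(-8)
    = 0.125 + 0.0625 + 0.0078125 + 0.00390625 + 0.00390625
    = 52/256 = 0.203125
Since 0.203125 <= 1, Kraft's inequality IS satisfied.
A prefix code with these lengths CAN exist.

Kraft sum = 0.203125. Satisfied.


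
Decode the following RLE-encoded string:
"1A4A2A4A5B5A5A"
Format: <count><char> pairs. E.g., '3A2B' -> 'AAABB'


Expanding each <count><char> pair:
  1A -> 'A'
  4A -> 'AAAA'
  2A -> 'AA'
  4A -> 'AAAA'
  5B -> 'BBBBB'
  5A -> 'AAAAA'
  5A -> 'AAAAA'

Decoded = AAAAAAAAAAABBBBBAAAAAAAAAA


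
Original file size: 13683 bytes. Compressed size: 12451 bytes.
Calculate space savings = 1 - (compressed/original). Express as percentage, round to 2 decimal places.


ratio = compressed/original = 12451/13683 = 0.909961
savings = 1 - ratio = 1 - 0.909961 = 0.090039
as a percentage: 0.090039 * 100 = 9.0%

Space savings = 1 - 12451/13683 = 9.0%


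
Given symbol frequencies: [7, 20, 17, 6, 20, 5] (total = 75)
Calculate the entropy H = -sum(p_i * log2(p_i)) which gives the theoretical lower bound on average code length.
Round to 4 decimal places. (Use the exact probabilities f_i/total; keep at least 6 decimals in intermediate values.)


Per-symbol terms -p_i * log2(p_i) with p_i = f_i/75:
  p = 7/75 = 0.093333: log2(p) = -3.421464, -p*log2(p) = 0.319337
  p = 20/75 = 0.266667: log2(p) = -1.906891, -p*log2(p) = 0.508504
  p = 17/75 = 0.226667: log2(p) = -2.141356, -p*log2(p) = 0.485374
  p = 6/75 = 0.080000: log2(p) = -3.643856, -p*log2(p) = 0.291508
  p = 20/75 = 0.266667: log2(p) = -1.906891, -p*log2(p) = 0.508504
  p = 5/75 = 0.066667: log2(p) = -3.906891, -p*log2(p) = 0.260459
H = 0.319337 + 0.508504 + 0.485374 + 0.291508 + 0.508504 + 0.260459 = 2.373686

H = 2.3737 bits/symbol


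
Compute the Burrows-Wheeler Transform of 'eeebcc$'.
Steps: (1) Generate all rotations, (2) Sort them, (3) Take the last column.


Rotations (sorted):
  0: $eeebcc -> last char: c
  1: bcc$eee -> last char: e
  2: c$eeebc -> last char: c
  3: cc$eeeb -> last char: b
  4: ebcc$ee -> last char: e
  5: eebcc$e -> last char: e
  6: eeebcc$ -> last char: $


BWT = cecbee$


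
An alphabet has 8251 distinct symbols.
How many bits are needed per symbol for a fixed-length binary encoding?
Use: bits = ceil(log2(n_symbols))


log2(8251) = 13.0104
Bracket: 2^13 = 8192 < 8251 <= 2^14 = 16384
So ceil(log2(8251)) = 14

bits = ceil(log2(8251)) = ceil(13.0104) = 14 bits


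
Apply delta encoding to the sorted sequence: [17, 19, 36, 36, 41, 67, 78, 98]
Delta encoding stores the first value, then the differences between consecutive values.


First value: 17
Deltas:
  19 - 17 = 2
  36 - 19 = 17
  36 - 36 = 0
  41 - 36 = 5
  67 - 41 = 26
  78 - 67 = 11
  98 - 78 = 20


Delta encoded: [17, 2, 17, 0, 5, 26, 11, 20]


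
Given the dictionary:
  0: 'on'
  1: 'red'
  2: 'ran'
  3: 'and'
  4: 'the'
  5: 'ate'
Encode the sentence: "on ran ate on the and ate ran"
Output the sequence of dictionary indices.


Look up each word in the dictionary:
  'on' -> 0
  'ran' -> 2
  'ate' -> 5
  'on' -> 0
  'the' -> 4
  'and' -> 3
  'ate' -> 5
  'ran' -> 2

Encoded: [0, 2, 5, 0, 4, 3, 5, 2]


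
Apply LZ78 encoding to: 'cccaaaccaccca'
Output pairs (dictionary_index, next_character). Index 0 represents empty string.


LZ78 encoding steps:
Dictionary: {0: ''}
Step 1: w='' (idx 0), next='c' -> output (0, 'c'), add 'c' as idx 1
Step 2: w='c' (idx 1), next='c' -> output (1, 'c'), add 'cc' as idx 2
Step 3: w='' (idx 0), next='a' -> output (0, 'a'), add 'a' as idx 3
Step 4: w='a' (idx 3), next='a' -> output (3, 'a'), add 'aa' as idx 4
Step 5: w='cc' (idx 2), next='a' -> output (2, 'a'), add 'cca' as idx 5
Step 6: w='cc' (idx 2), next='c' -> output (2, 'c'), add 'ccc' as idx 6
Step 7: w='a' (idx 3), end of input -> output (3, '')


Encoded: [(0, 'c'), (1, 'c'), (0, 'a'), (3, 'a'), (2, 'a'), (2, 'c'), (3, '')]


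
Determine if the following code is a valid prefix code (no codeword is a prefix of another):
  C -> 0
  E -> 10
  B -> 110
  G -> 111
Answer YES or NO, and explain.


Checking each pair (does one codeword prefix another?):
  C='0' vs E='10': no prefix
  C='0' vs B='110': no prefix
  C='0' vs G='111': no prefix
  E='10' vs C='0': no prefix
  E='10' vs B='110': no prefix
  E='10' vs G='111': no prefix
  B='110' vs C='0': no prefix
  B='110' vs E='10': no prefix
  B='110' vs G='111': no prefix
  G='111' vs C='0': no prefix
  G='111' vs E='10': no prefix
  G='111' vs B='110': no prefix
No violation found over all pairs.

YES -- this is a valid prefix code. No codeword is a prefix of any other codeword.


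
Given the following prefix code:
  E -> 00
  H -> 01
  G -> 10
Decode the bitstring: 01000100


Decoding step by step:
Bits 01 -> H
Bits 00 -> E
Bits 01 -> H
Bits 00 -> E


Decoded message: HEHE


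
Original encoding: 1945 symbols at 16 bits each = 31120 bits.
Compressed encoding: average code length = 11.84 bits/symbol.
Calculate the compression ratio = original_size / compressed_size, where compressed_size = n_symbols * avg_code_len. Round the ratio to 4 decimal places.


original_size = n_symbols * orig_bits = 1945 * 16 = 31120 bits
compressed_size = n_symbols * avg_code_len = 1945 * 11.84 = 23028.8 bits
ratio = original_size / compressed_size = 31120 / 23028.8 = 1.3514

Compression ratio = 1.3514


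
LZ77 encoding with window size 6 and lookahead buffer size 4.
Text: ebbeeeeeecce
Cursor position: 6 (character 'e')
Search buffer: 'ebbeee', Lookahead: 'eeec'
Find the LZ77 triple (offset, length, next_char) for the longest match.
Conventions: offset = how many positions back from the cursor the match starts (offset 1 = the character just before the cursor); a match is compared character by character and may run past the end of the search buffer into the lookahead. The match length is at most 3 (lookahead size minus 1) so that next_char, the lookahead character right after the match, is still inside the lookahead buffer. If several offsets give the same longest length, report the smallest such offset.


Try each offset into the search buffer:
  offset=1 (pos 5, char 'e'): match length 3
  offset=2 (pos 4, char 'e'): match length 3
  offset=3 (pos 3, char 'e'): match length 3
  offset=4 (pos 2, char 'b'): match length 0
  offset=5 (pos 1, char 'b'): match length 0
  offset=6 (pos 0, char 'e'): match length 1
Longest match has length 3, found at offsets 1, 2, 3; take the smallest, offset 1.
next_char = character at position 6 + 3 = 9 -> 'c'

Best match: offset=1, length=3 (matching 'eee' starting at position 5)
LZ77 triple: (1, 3, 'c')


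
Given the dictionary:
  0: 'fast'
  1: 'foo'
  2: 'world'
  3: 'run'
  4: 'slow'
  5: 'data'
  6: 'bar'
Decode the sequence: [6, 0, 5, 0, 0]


Look up each index in the dictionary:
  6 -> 'bar'
  0 -> 'fast'
  5 -> 'data'
  0 -> 'fast'
  0 -> 'fast'

Decoded: "bar fast data fast fast"


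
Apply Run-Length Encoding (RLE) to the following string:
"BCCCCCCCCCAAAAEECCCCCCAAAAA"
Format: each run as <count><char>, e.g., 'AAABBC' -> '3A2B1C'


Scanning runs left to right:
  i=0: run of 'B' x 1 -> '1B'
  i=1: run of 'C' x 9 -> '9C'
  i=10: run of 'A' x 4 -> '4A'
  i=14: run of 'E' x 2 -> '2E'
  i=16: run of 'C' x 6 -> '6C'
  i=22: run of 'A' x 5 -> '5A'

RLE = 1B9C4A2E6C5A


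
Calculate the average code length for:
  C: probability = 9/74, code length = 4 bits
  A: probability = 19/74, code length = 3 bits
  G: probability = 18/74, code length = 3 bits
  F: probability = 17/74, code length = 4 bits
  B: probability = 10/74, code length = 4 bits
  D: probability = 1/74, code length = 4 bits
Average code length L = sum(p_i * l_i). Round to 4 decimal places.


Weighted contributions p_i * l_i:
  C: (9/74) * 4 = 36/74
  A: (19/74) * 3 = 57/74
  G: (18/74) * 3 = 54/74
  F: (17/74) * 4 = 68/74
  B: (10/74) * 4 = 40/74
  D: (1/74) * 4 = 4/74
Sum = (36 + 57 + 54 + 68 + 40 + 4)/74 = 259/74

L = 259/74 = 3.5000 bits/symbol


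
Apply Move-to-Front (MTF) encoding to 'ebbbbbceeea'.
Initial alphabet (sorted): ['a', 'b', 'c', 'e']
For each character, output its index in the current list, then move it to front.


MTF encoding:
'e': index 3 in ['a', 'b', 'c', 'e'] -> ['e', 'a', 'b', 'c']
'b': index 2 in ['e', 'a', 'b', 'c'] -> ['b', 'e', 'a', 'c']
'b': index 0 in ['b', 'e', 'a', 'c'] -> ['b', 'e', 'a', 'c']
'b': index 0 in ['b', 'e', 'a', 'c'] -> ['b', 'e', 'a', 'c']
'b': index 0 in ['b', 'e', 'a', 'c'] -> ['b', 'e', 'a', 'c']
'b': index 0 in ['b', 'e', 'a', 'c'] -> ['b', 'e', 'a', 'c']
'c': index 3 in ['b', 'e', 'a', 'c'] -> ['c', 'b', 'e', 'a']
'e': index 2 in ['c', 'b', 'e', 'a'] -> ['e', 'c', 'b', 'a']
'e': index 0 in ['e', 'c', 'b', 'a'] -> ['e', 'c', 'b', 'a']
'e': index 0 in ['e', 'c', 'b', 'a'] -> ['e', 'c', 'b', 'a']
'a': index 3 in ['e', 'c', 'b', 'a'] -> ['a', 'e', 'c', 'b']


Output: [3, 2, 0, 0, 0, 0, 3, 2, 0, 0, 3]


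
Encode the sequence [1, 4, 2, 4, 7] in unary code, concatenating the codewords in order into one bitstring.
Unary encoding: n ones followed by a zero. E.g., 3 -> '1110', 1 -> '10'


Encode each number as n ones followed by a terminating 0:
  1 -> 10 (2 bits)
  4 -> 11110 (5 bits)
  2 -> 110 (3 bits)
  4 -> 11110 (5 bits)
  7 -> 11111110 (8 bits)
Total length = 2 + 5 + 3 + 5 + 8 = 23 bits.

Unary([1, 4, 2, 4, 7]) = 10111101101111011111110 (23 bits)


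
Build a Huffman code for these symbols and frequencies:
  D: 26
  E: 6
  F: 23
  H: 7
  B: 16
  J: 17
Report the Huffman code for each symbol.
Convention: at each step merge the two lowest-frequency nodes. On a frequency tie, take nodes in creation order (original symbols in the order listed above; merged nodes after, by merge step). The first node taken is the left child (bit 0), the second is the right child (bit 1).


Huffman tree construction:
Step 1: Merge E(6) + H(7) = 13
Step 2: Merge (E+H)(13) + B(16) = 29
Step 3: Merge J(17) + F(23) = 40
Step 4: Merge D(26) + ((E+H)+B)(29) = 55
Step 5: Merge (J+F)(40) + (D+((E+H)+B))(55) = 95
Read each symbol's code off the tree from the root (left child = 0, right child = 1).

Codes:
  D: 10 (length 2)
  E: 1100 (length 4)
  F: 01 (length 2)
  H: 1101 (length 4)
  B: 111 (length 3)
  J: 00 (length 2)
Average code length: 232/95 = 2.4421 bits/symbol


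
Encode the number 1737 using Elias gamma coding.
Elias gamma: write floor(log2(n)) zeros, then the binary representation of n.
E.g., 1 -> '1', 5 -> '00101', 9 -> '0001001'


num_bits = floor(log2(1737)) + 1 = 11
leading_zeros = num_bits - 1 = 10
binary(1737) = 11011001001

Elias gamma(1737) = '0000000000' + '11011001001' = 000000000011011001001 (21 bits)


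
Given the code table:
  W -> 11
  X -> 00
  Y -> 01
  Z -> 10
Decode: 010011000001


Decoding:
01 -> Y
00 -> X
11 -> W
00 -> X
00 -> X
01 -> Y


Result: YXWXXY


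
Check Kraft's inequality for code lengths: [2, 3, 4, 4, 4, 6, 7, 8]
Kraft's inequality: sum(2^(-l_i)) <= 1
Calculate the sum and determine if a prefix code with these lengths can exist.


Sum = 2^(-2) + 2^(-3) + 2^(-4) + 2^(-4) + 2^(-4) + 2^(-6) + 2^(-7) + 2^(-8)
    = 0.25 + 0.125 + 0.0625 + 0.0625 + 0.0625 + 0.015625 + 0.0078125 + 0.00390625
    = 151/256 = 0.58984375
Since 0.58984375 <= 1, Kraft's inequality IS satisfied.
A prefix code with these lengths CAN exist.

Kraft sum = 0.58984375. Satisfied.


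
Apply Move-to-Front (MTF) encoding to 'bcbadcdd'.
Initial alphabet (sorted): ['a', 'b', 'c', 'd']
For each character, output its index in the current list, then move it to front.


MTF encoding:
'b': index 1 in ['a', 'b', 'c', 'd'] -> ['b', 'a', 'c', 'd']
'c': index 2 in ['b', 'a', 'c', 'd'] -> ['c', 'b', 'a', 'd']
'b': index 1 in ['c', 'b', 'a', 'd'] -> ['b', 'c', 'a', 'd']
'a': index 2 in ['b', 'c', 'a', 'd'] -> ['a', 'b', 'c', 'd']
'd': index 3 in ['a', 'b', 'c', 'd'] -> ['d', 'a', 'b', 'c']
'c': index 3 in ['d', 'a', 'b', 'c'] -> ['c', 'd', 'a', 'b']
'd': index 1 in ['c', 'd', 'a', 'b'] -> ['d', 'c', 'a', 'b']
'd': index 0 in ['d', 'c', 'a', 'b'] -> ['d', 'c', 'a', 'b']


Output: [1, 2, 1, 2, 3, 3, 1, 0]


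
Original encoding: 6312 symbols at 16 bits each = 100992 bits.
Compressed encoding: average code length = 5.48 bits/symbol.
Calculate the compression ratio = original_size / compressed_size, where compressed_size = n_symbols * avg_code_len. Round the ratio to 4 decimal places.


original_size = n_symbols * orig_bits = 6312 * 16 = 100992 bits
compressed_size = n_symbols * avg_code_len = 6312 * 5.48 = 34589.76 bits
ratio = original_size / compressed_size = 100992 / 34589.76 = 2.9197

Compression ratio = 2.9197


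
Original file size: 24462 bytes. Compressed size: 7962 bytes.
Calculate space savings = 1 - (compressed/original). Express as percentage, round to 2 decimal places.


ratio = compressed/original = 7962/24462 = 0.325484
savings = 1 - ratio = 1 - 0.325484 = 0.674516
as a percentage: 0.674516 * 100 = 67.45%

Space savings = 1 - 7962/24462 = 67.45%


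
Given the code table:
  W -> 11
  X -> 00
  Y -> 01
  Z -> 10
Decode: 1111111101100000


Decoding:
11 -> W
11 -> W
11 -> W
11 -> W
01 -> Y
10 -> Z
00 -> X
00 -> X


Result: WWWWYZXX


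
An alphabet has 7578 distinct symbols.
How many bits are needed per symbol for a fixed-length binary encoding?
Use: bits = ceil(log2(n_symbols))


log2(7578) = 12.8876
Bracket: 2^12 = 4096 < 7578 <= 2^13 = 8192
So ceil(log2(7578)) = 13

bits = ceil(log2(7578)) = ceil(12.8876) = 13 bits


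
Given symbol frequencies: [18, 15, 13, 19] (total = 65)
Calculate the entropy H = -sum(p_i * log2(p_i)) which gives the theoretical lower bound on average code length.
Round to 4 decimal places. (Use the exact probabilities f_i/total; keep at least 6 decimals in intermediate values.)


Per-symbol terms -p_i * log2(p_i) with p_i = f_i/65:
  p = 18/65 = 0.276923: log2(p) = -1.852443, -p*log2(p) = 0.512984
  p = 15/65 = 0.230769: log2(p) = -2.115477, -p*log2(p) = 0.488187
  p = 13/65 = 0.200000: log2(p) = -2.321928, -p*log2(p) = 0.464386
  p = 19/65 = 0.292308: log2(p) = -1.774440, -p*log2(p) = 0.518683
H = 0.512984 + 0.488187 + 0.464386 + 0.518683 = 1.984240

H = 1.9842 bits/symbol


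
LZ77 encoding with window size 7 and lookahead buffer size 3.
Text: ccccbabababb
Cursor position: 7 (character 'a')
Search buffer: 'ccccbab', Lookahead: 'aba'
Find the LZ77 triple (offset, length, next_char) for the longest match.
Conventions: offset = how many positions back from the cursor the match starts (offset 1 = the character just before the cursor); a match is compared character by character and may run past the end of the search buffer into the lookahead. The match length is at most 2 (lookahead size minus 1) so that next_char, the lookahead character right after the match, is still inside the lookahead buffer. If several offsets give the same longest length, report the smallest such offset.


Try each offset into the search buffer:
  offset=1 (pos 6, char 'b'): match length 0
  offset=2 (pos 5, char 'a'): match length 2
  offset=3 (pos 4, char 'b'): match length 0
  offset=4 (pos 3, char 'c'): match length 0
  offset=5 (pos 2, char 'c'): match length 0
  offset=6 (pos 1, char 'c'): match length 0
  offset=7 (pos 0, char 'c'): match length 0
Longest match has length 2 at offset 2.
next_char = character at position 7 + 2 = 9 -> 'a'

Best match: offset=2, length=2 (matching 'ab' starting at position 5)
LZ77 triple: (2, 2, 'a')


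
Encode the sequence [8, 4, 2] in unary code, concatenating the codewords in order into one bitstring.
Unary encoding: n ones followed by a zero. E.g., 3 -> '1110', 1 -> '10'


Encode each number as n ones followed by a terminating 0:
  8 -> 111111110 (9 bits)
  4 -> 11110 (5 bits)
  2 -> 110 (3 bits)
Total length = 9 + 5 + 3 = 17 bits.

Unary([8, 4, 2]) = 11111111011110110 (17 bits)


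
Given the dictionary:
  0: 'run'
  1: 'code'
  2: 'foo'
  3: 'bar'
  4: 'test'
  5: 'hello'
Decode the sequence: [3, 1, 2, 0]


Look up each index in the dictionary:
  3 -> 'bar'
  1 -> 'code'
  2 -> 'foo'
  0 -> 'run'

Decoded: "bar code foo run"


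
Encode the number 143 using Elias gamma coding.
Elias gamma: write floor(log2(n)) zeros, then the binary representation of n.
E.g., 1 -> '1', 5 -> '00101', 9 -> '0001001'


num_bits = floor(log2(143)) + 1 = 8
leading_zeros = num_bits - 1 = 7
binary(143) = 10001111

Elias gamma(143) = '0000000' + '10001111' = 000000010001111 (15 bits)


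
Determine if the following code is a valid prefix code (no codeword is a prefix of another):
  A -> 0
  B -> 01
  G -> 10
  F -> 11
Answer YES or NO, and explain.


Checking each pair (does one codeword prefix another?):
  A='0' vs B='01': prefix -- VIOLATION

NO -- this is NOT a valid prefix code. A (0) is a prefix of B (01).


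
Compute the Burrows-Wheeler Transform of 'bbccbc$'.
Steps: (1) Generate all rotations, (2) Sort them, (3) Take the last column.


Rotations (sorted):
  0: $bbccbc -> last char: c
  1: bbccbc$ -> last char: $
  2: bc$bbcc -> last char: c
  3: bccbc$b -> last char: b
  4: c$bbccb -> last char: b
  5: cbc$bbc -> last char: c
  6: ccbc$bb -> last char: b


BWT = c$cbbcb


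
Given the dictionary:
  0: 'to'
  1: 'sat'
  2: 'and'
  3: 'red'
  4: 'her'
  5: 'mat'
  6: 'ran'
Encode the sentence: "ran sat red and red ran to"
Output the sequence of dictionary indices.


Look up each word in the dictionary:
  'ran' -> 6
  'sat' -> 1
  'red' -> 3
  'and' -> 2
  'red' -> 3
  'ran' -> 6
  'to' -> 0

Encoded: [6, 1, 3, 2, 3, 6, 0]


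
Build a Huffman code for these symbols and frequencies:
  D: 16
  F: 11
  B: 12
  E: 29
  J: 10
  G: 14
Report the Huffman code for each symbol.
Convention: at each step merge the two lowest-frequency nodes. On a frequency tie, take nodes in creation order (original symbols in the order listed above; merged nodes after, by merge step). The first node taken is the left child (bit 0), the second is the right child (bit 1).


Huffman tree construction:
Step 1: Merge J(10) + F(11) = 21
Step 2: Merge B(12) + G(14) = 26
Step 3: Merge D(16) + (J+F)(21) = 37
Step 4: Merge (B+G)(26) + E(29) = 55
Step 5: Merge (D+(J+F))(37) + ((B+G)+E)(55) = 92
Read each symbol's code off the tree from the root (left child = 0, right child = 1).

Codes:
  D: 00 (length 2)
  F: 011 (length 3)
  B: 100 (length 3)
  E: 11 (length 2)
  J: 010 (length 3)
  G: 101 (length 3)
Average code length: 231/92 = 2.5109 bits/symbol


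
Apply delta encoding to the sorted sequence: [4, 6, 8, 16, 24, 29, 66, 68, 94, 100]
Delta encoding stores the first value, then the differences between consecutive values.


First value: 4
Deltas:
  6 - 4 = 2
  8 - 6 = 2
  16 - 8 = 8
  24 - 16 = 8
  29 - 24 = 5
  66 - 29 = 37
  68 - 66 = 2
  94 - 68 = 26
  100 - 94 = 6


Delta encoded: [4, 2, 2, 8, 8, 5, 37, 2, 26, 6]


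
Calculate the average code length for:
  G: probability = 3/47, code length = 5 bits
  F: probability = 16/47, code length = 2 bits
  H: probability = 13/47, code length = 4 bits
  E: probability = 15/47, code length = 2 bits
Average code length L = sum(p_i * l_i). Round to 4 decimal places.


Weighted contributions p_i * l_i:
  G: (3/47) * 5 = 15/47
  F: (16/47) * 2 = 32/47
  H: (13/47) * 4 = 52/47
  E: (15/47) * 2 = 30/47
Sum = (15 + 32 + 52 + 30)/47 = 129/47

L = 129/47 = 2.7447 bits/symbol


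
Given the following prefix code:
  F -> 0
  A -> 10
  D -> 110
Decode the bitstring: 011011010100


Decoding step by step:
Bits 0 -> F
Bits 110 -> D
Bits 110 -> D
Bits 10 -> A
Bits 10 -> A
Bits 0 -> F


Decoded message: FDDAAF


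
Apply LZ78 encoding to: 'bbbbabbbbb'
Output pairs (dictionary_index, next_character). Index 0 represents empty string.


LZ78 encoding steps:
Dictionary: {0: ''}
Step 1: w='' (idx 0), next='b' -> output (0, 'b'), add 'b' as idx 1
Step 2: w='b' (idx 1), next='b' -> output (1, 'b'), add 'bb' as idx 2
Step 3: w='b' (idx 1), next='a' -> output (1, 'a'), add 'ba' as idx 3
Step 4: w='bb' (idx 2), next='b' -> output (2, 'b'), add 'bbb' as idx 4
Step 5: w='bb' (idx 2), end of input -> output (2, '')


Encoded: [(0, 'b'), (1, 'b'), (1, 'a'), (2, 'b'), (2, '')]


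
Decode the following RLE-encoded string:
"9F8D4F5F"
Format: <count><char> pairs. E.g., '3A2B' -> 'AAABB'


Expanding each <count><char> pair:
  9F -> 'FFFFFFFFF'
  8D -> 'DDDDDDDD'
  4F -> 'FFFF'
  5F -> 'FFFFF'

Decoded = FFFFFFFFFDDDDDDDDFFFFFFFFF


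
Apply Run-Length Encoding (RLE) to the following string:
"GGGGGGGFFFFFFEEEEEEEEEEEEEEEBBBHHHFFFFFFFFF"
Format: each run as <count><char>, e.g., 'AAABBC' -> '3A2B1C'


Scanning runs left to right:
  i=0: run of 'G' x 7 -> '7G'
  i=7: run of 'F' x 6 -> '6F'
  i=13: run of 'E' x 15 -> '15E'
  i=28: run of 'B' x 3 -> '3B'
  i=31: run of 'H' x 3 -> '3H'
  i=34: run of 'F' x 9 -> '9F'

RLE = 7G6F15E3B3H9F


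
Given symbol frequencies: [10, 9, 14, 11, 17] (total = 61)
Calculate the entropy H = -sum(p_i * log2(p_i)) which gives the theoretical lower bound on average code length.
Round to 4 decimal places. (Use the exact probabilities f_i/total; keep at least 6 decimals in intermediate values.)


Per-symbol terms -p_i * log2(p_i) with p_i = f_i/61:
  p = 10/61 = 0.163934: log2(p) = -2.608809, -p*log2(p) = 0.427674
  p = 9/61 = 0.147541: log2(p) = -2.760812, -p*log2(p) = 0.407333
  p = 14/61 = 0.229508: log2(p) = -2.123382, -p*log2(p) = 0.487334
  p = 11/61 = 0.180328: log2(p) = -2.471306, -p*log2(p) = 0.445645
  p = 17/61 = 0.278689: log2(p) = -1.843274, -p*log2(p) = 0.513699
H = 0.427674 + 0.407333 + 0.487334 + 0.445645 + 0.513699 = 2.281685

H = 2.2817 bits/symbol


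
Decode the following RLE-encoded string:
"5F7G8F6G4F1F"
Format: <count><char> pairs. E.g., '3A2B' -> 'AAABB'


Expanding each <count><char> pair:
  5F -> 'FFFFF'
  7G -> 'GGGGGGG'
  8F -> 'FFFFFFFF'
  6G -> 'GGGGGG'
  4F -> 'FFFF'
  1F -> 'F'

Decoded = FFFFFGGGGGGGFFFFFFFFGGGGGGFFFFF


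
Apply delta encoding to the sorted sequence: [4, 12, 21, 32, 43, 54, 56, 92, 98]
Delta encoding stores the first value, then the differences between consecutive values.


First value: 4
Deltas:
  12 - 4 = 8
  21 - 12 = 9
  32 - 21 = 11
  43 - 32 = 11
  54 - 43 = 11
  56 - 54 = 2
  92 - 56 = 36
  98 - 92 = 6


Delta encoded: [4, 8, 9, 11, 11, 11, 2, 36, 6]


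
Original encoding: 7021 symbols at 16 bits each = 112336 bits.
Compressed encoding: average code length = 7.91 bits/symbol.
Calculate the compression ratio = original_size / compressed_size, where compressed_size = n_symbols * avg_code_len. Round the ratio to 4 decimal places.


original_size = n_symbols * orig_bits = 7021 * 16 = 112336 bits
compressed_size = n_symbols * avg_code_len = 7021 * 7.91 = 55536.11 bits
ratio = original_size / compressed_size = 112336 / 55536.11 = 2.0228

Compression ratio = 2.0228


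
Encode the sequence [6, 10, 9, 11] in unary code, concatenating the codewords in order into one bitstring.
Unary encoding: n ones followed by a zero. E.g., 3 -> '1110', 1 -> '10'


Encode each number as n ones followed by a terminating 0:
  6 -> 1111110 (7 bits)
  10 -> 11111111110 (11 bits)
  9 -> 1111111110 (10 bits)
  11 -> 111111111110 (12 bits)
Total length = 7 + 11 + 10 + 12 = 40 bits.

Unary([6, 10, 9, 11]) = 1111110111111111101111111110111111111110 (40 bits)


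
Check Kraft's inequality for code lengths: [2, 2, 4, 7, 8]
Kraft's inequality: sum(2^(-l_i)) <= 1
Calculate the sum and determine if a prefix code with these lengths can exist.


Sum = 2^(-2) + 2^(-2) + 2^(-4) + 2^(-7) + 2^(-8)
    = 0.25 + 0.25 + 0.0625 + 0.0078125 + 0.00390625
    = 147/256 = 0.57421875
Since 0.57421875 <= 1, Kraft's inequality IS satisfied.
A prefix code with these lengths CAN exist.

Kraft sum = 0.57421875. Satisfied.


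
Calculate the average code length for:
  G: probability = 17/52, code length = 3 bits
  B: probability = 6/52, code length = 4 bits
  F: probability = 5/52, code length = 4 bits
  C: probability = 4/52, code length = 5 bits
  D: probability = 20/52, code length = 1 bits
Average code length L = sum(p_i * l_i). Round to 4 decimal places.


Weighted contributions p_i * l_i:
  G: (17/52) * 3 = 51/52
  B: (6/52) * 4 = 24/52
  F: (5/52) * 4 = 20/52
  C: (4/52) * 5 = 20/52
  D: (20/52) * 1 = 20/52
Sum = (51 + 24 + 20 + 20 + 20)/52 = 135/52

L = 135/52 = 2.5962 bits/symbol


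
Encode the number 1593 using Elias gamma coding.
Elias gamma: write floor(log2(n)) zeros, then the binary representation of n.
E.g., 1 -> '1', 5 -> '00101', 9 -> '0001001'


num_bits = floor(log2(1593)) + 1 = 11
leading_zeros = num_bits - 1 = 10
binary(1593) = 11000111001

Elias gamma(1593) = '0000000000' + '11000111001' = 000000000011000111001 (21 bits)


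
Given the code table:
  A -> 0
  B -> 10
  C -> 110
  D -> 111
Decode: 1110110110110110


Decoding:
111 -> D
0 -> A
110 -> C
110 -> C
110 -> C
110 -> C


Result: DACCCC


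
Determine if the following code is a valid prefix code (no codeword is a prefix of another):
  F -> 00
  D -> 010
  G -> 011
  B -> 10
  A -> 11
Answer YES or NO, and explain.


Checking each pair (does one codeword prefix another?):
  F='00' vs D='010': no prefix
  F='00' vs G='011': no prefix
  F='00' vs B='10': no prefix
  F='00' vs A='11': no prefix
  D='010' vs F='00': no prefix
  D='010' vs G='011': no prefix
  D='010' vs B='10': no prefix
  D='010' vs A='11': no prefix
  G='011' vs F='00': no prefix
  G='011' vs D='010': no prefix
  G='011' vs B='10': no prefix
  G='011' vs A='11': no prefix
  B='10' vs F='00': no prefix
  B='10' vs D='010': no prefix
  B='10' vs G='011': no prefix
  B='10' vs A='11': no prefix
  A='11' vs F='00': no prefix
  A='11' vs D='010': no prefix
  A='11' vs G='011': no prefix
  A='11' vs B='10': no prefix
No violation found over all pairs.

YES -- this is a valid prefix code. No codeword is a prefix of any other codeword.


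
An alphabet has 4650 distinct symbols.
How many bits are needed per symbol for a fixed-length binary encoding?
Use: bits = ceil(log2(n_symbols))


log2(4650) = 12.183
Bracket: 2^12 = 4096 < 4650 <= 2^13 = 8192
So ceil(log2(4650)) = 13

bits = ceil(log2(4650)) = ceil(12.183) = 13 bits


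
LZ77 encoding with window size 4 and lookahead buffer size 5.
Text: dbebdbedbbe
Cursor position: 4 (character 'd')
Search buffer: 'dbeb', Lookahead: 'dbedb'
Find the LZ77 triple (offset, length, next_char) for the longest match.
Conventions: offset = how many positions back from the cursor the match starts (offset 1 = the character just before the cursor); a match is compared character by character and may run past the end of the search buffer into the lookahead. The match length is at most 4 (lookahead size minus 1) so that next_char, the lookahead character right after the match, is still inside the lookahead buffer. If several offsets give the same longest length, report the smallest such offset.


Try each offset into the search buffer:
  offset=1 (pos 3, char 'b'): match length 0
  offset=2 (pos 2, char 'e'): match length 0
  offset=3 (pos 1, char 'b'): match length 0
  offset=4 (pos 0, char 'd'): match length 3
Longest match has length 3 at offset 4.
next_char = character at position 4 + 3 = 7 -> 'd'

Best match: offset=4, length=3 (matching 'dbe' starting at position 0)
LZ77 triple: (4, 3, 'd')


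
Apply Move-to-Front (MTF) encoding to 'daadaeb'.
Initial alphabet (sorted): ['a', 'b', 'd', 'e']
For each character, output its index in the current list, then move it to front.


MTF encoding:
'd': index 2 in ['a', 'b', 'd', 'e'] -> ['d', 'a', 'b', 'e']
'a': index 1 in ['d', 'a', 'b', 'e'] -> ['a', 'd', 'b', 'e']
'a': index 0 in ['a', 'd', 'b', 'e'] -> ['a', 'd', 'b', 'e']
'd': index 1 in ['a', 'd', 'b', 'e'] -> ['d', 'a', 'b', 'e']
'a': index 1 in ['d', 'a', 'b', 'e'] -> ['a', 'd', 'b', 'e']
'e': index 3 in ['a', 'd', 'b', 'e'] -> ['e', 'a', 'd', 'b']
'b': index 3 in ['e', 'a', 'd', 'b'] -> ['b', 'e', 'a', 'd']


Output: [2, 1, 0, 1, 1, 3, 3]


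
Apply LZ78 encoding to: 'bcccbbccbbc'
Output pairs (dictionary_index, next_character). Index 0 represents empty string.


LZ78 encoding steps:
Dictionary: {0: ''}
Step 1: w='' (idx 0), next='b' -> output (0, 'b'), add 'b' as idx 1
Step 2: w='' (idx 0), next='c' -> output (0, 'c'), add 'c' as idx 2
Step 3: w='c' (idx 2), next='c' -> output (2, 'c'), add 'cc' as idx 3
Step 4: w='b' (idx 1), next='b' -> output (1, 'b'), add 'bb' as idx 4
Step 5: w='cc' (idx 3), next='b' -> output (3, 'b'), add 'ccb' as idx 5
Step 6: w='b' (idx 1), next='c' -> output (1, 'c'), add 'bc' as idx 6


Encoded: [(0, 'b'), (0, 'c'), (2, 'c'), (1, 'b'), (3, 'b'), (1, 'c')]


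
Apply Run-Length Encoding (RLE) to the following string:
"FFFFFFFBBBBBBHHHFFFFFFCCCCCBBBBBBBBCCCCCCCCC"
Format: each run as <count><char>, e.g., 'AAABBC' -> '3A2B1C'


Scanning runs left to right:
  i=0: run of 'F' x 7 -> '7F'
  i=7: run of 'B' x 6 -> '6B'
  i=13: run of 'H' x 3 -> '3H'
  i=16: run of 'F' x 6 -> '6F'
  i=22: run of 'C' x 5 -> '5C'
  i=27: run of 'B' x 8 -> '8B'
  i=35: run of 'C' x 9 -> '9C'

RLE = 7F6B3H6F5C8B9C


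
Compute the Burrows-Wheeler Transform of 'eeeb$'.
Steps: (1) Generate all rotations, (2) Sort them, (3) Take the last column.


Rotations (sorted):
  0: $eeeb -> last char: b
  1: b$eee -> last char: e
  2: eb$ee -> last char: e
  3: eeb$e -> last char: e
  4: eeeb$ -> last char: $


BWT = beee$


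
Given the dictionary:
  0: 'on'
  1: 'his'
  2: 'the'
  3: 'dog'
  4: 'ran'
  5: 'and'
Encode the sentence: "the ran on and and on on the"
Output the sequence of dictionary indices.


Look up each word in the dictionary:
  'the' -> 2
  'ran' -> 4
  'on' -> 0
  'and' -> 5
  'and' -> 5
  'on' -> 0
  'on' -> 0
  'the' -> 2

Encoded: [2, 4, 0, 5, 5, 0, 0, 2]


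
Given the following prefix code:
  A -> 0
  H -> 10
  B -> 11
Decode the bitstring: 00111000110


Decoding step by step:
Bits 0 -> A
Bits 0 -> A
Bits 11 -> B
Bits 10 -> H
Bits 0 -> A
Bits 0 -> A
Bits 11 -> B
Bits 0 -> A


Decoded message: AABHAABA


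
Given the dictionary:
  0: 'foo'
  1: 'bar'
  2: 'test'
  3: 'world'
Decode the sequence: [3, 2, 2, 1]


Look up each index in the dictionary:
  3 -> 'world'
  2 -> 'test'
  2 -> 'test'
  1 -> 'bar'

Decoded: "world test test bar"


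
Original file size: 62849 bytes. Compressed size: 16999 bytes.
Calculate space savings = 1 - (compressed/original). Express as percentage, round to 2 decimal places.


ratio = compressed/original = 16999/62849 = 0.270474
savings = 1 - ratio = 1 - 0.270474 = 0.729526
as a percentage: 0.729526 * 100 = 72.95%

Space savings = 1 - 16999/62849 = 72.95%


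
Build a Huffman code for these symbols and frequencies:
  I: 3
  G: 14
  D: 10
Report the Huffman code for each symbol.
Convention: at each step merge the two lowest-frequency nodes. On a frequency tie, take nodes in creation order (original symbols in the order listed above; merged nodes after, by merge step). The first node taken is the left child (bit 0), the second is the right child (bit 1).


Huffman tree construction:
Step 1: Merge I(3) + D(10) = 13
Step 2: Merge (I+D)(13) + G(14) = 27
Read each symbol's code off the tree from the root (left child = 0, right child = 1).

Codes:
  I: 00 (length 2)
  G: 1 (length 1)
  D: 01 (length 2)
Average code length: 40/27 = 1.4815 bits/symbol


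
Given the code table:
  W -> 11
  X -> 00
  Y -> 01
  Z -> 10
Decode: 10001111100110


Decoding:
10 -> Z
00 -> X
11 -> W
11 -> W
10 -> Z
01 -> Y
10 -> Z


Result: ZXWWZYZ


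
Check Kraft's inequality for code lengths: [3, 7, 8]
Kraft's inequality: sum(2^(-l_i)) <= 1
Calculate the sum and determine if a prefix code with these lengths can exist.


Sum = 2^(-3) + 2^(-7) + 2^(-8)
    = 0.125 + 0.0078125 + 0.00390625
    = 35/256 = 0.13671875
Since 0.13671875 <= 1, Kraft's inequality IS satisfied.
A prefix code with these lengths CAN exist.

Kraft sum = 0.13671875. Satisfied.


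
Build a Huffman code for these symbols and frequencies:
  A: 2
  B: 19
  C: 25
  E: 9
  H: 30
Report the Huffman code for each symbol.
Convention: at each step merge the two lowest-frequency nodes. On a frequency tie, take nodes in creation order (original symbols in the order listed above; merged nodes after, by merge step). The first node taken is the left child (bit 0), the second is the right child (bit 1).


Huffman tree construction:
Step 1: Merge A(2) + E(9) = 11
Step 2: Merge (A+E)(11) + B(19) = 30
Step 3: Merge C(25) + H(30) = 55
Step 4: Merge ((A+E)+B)(30) + (C+H)(55) = 85
Read each symbol's code off the tree from the root (left child = 0, right child = 1).

Codes:
  A: 000 (length 3)
  B: 01 (length 2)
  C: 10 (length 2)
  E: 001 (length 3)
  H: 11 (length 2)
Average code length: 181/85 = 2.1294 bits/symbol


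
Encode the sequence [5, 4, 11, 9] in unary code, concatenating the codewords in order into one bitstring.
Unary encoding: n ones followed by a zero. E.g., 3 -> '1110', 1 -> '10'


Encode each number as n ones followed by a terminating 0:
  5 -> 111110 (6 bits)
  4 -> 11110 (5 bits)
  11 -> 111111111110 (12 bits)
  9 -> 1111111110 (10 bits)
Total length = 6 + 5 + 12 + 10 = 33 bits.

Unary([5, 4, 11, 9]) = 111110111101111111111101111111110 (33 bits)


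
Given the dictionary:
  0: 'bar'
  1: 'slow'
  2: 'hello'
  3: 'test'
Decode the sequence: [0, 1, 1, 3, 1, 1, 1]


Look up each index in the dictionary:
  0 -> 'bar'
  1 -> 'slow'
  1 -> 'slow'
  3 -> 'test'
  1 -> 'slow'
  1 -> 'slow'
  1 -> 'slow'

Decoded: "bar slow slow test slow slow slow"


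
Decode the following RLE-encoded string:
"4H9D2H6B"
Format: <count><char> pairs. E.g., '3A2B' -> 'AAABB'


Expanding each <count><char> pair:
  4H -> 'HHHH'
  9D -> 'DDDDDDDDD'
  2H -> 'HH'
  6B -> 'BBBBBB'

Decoded = HHHHDDDDDDDDDHHBBBBBB


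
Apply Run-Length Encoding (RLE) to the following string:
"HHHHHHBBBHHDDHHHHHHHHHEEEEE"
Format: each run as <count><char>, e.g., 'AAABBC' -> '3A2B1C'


Scanning runs left to right:
  i=0: run of 'H' x 6 -> '6H'
  i=6: run of 'B' x 3 -> '3B'
  i=9: run of 'H' x 2 -> '2H'
  i=11: run of 'D' x 2 -> '2D'
  i=13: run of 'H' x 9 -> '9H'
  i=22: run of 'E' x 5 -> '5E'

RLE = 6H3B2H2D9H5E


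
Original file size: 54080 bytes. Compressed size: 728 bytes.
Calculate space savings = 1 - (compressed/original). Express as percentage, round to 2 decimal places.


ratio = compressed/original = 728/54080 = 0.013462
savings = 1 - ratio = 1 - 0.013462 = 0.986538
as a percentage: 0.986538 * 100 = 98.65%

Space savings = 1 - 728/54080 = 98.65%


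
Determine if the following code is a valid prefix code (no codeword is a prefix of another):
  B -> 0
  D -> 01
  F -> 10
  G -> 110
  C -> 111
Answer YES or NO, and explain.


Checking each pair (does one codeword prefix another?):
  B='0' vs D='01': prefix -- VIOLATION

NO -- this is NOT a valid prefix code. B (0) is a prefix of D (01).


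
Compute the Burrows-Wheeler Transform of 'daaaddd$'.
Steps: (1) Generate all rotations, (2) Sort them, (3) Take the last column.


Rotations (sorted):
  0: $daaaddd -> last char: d
  1: aaaddd$d -> last char: d
  2: aaddd$da -> last char: a
  3: addd$daa -> last char: a
  4: d$daaadd -> last char: d
  5: daaaddd$ -> last char: $
  6: dd$daaad -> last char: d
  7: ddd$daaa -> last char: a


BWT = ddaad$da


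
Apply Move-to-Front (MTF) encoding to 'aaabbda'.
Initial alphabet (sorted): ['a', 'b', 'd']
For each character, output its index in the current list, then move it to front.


MTF encoding:
'a': index 0 in ['a', 'b', 'd'] -> ['a', 'b', 'd']
'a': index 0 in ['a', 'b', 'd'] -> ['a', 'b', 'd']
'a': index 0 in ['a', 'b', 'd'] -> ['a', 'b', 'd']
'b': index 1 in ['a', 'b', 'd'] -> ['b', 'a', 'd']
'b': index 0 in ['b', 'a', 'd'] -> ['b', 'a', 'd']
'd': index 2 in ['b', 'a', 'd'] -> ['d', 'b', 'a']
'a': index 2 in ['d', 'b', 'a'] -> ['a', 'd', 'b']


Output: [0, 0, 0, 1, 0, 2, 2]


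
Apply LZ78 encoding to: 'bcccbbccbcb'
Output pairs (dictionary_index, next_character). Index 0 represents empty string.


LZ78 encoding steps:
Dictionary: {0: ''}
Step 1: w='' (idx 0), next='b' -> output (0, 'b'), add 'b' as idx 1
Step 2: w='' (idx 0), next='c' -> output (0, 'c'), add 'c' as idx 2
Step 3: w='c' (idx 2), next='c' -> output (2, 'c'), add 'cc' as idx 3
Step 4: w='b' (idx 1), next='b' -> output (1, 'b'), add 'bb' as idx 4
Step 5: w='cc' (idx 3), next='b' -> output (3, 'b'), add 'ccb' as idx 5
Step 6: w='c' (idx 2), next='b' -> output (2, 'b'), add 'cb' as idx 6


Encoded: [(0, 'b'), (0, 'c'), (2, 'c'), (1, 'b'), (3, 'b'), (2, 'b')]


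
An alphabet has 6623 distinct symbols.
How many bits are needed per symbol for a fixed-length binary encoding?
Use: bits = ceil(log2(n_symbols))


log2(6623) = 12.6933
Bracket: 2^12 = 4096 < 6623 <= 2^13 = 8192
So ceil(log2(6623)) = 13

bits = ceil(log2(6623)) = ceil(12.6933) = 13 bits


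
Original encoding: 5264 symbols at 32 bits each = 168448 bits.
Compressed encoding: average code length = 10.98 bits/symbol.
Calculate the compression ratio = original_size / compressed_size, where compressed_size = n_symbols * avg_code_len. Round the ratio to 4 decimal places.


original_size = n_symbols * orig_bits = 5264 * 32 = 168448 bits
compressed_size = n_symbols * avg_code_len = 5264 * 10.98 = 57798.72 bits
ratio = original_size / compressed_size = 168448 / 57798.72 = 2.9144

Compression ratio = 2.9144


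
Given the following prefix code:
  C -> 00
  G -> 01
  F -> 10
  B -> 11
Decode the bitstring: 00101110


Decoding step by step:
Bits 00 -> C
Bits 10 -> F
Bits 11 -> B
Bits 10 -> F


Decoded message: CFBF


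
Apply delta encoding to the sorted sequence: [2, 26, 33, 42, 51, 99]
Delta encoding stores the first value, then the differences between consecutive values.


First value: 2
Deltas:
  26 - 2 = 24
  33 - 26 = 7
  42 - 33 = 9
  51 - 42 = 9
  99 - 51 = 48


Delta encoded: [2, 24, 7, 9, 9, 48]


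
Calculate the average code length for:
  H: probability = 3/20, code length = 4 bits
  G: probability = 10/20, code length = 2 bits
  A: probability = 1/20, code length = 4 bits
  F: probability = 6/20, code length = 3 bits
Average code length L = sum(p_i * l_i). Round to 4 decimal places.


Weighted contributions p_i * l_i:
  H: (3/20) * 4 = 12/20
  G: (10/20) * 2 = 20/20
  A: (1/20) * 4 = 4/20
  F: (6/20) * 3 = 18/20
Sum = (12 + 20 + 4 + 18)/20 = 54/20

L = 54/20 = 2.7000 bits/symbol


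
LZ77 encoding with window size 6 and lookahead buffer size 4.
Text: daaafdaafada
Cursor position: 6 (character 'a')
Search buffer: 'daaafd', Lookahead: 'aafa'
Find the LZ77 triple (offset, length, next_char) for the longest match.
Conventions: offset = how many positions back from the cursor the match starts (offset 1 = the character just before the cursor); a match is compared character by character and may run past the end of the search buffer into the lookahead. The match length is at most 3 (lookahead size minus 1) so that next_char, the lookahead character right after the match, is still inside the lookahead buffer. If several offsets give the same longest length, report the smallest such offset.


Try each offset into the search buffer:
  offset=1 (pos 5, char 'd'): match length 0
  offset=2 (pos 4, char 'f'): match length 0
  offset=3 (pos 3, char 'a'): match length 1
  offset=4 (pos 2, char 'a'): match length 3
  offset=5 (pos 1, char 'a'): match length 2
  offset=6 (pos 0, char 'd'): match length 0
Longest match has length 3 at offset 4.
next_char = character at position 6 + 3 = 9 -> 'a'

Best match: offset=4, length=3 (matching 'aaf' starting at position 2)
LZ77 triple: (4, 3, 'a')


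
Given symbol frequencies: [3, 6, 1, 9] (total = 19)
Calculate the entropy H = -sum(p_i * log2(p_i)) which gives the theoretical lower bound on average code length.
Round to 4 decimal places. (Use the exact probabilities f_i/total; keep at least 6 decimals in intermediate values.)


Per-symbol terms -p_i * log2(p_i) with p_i = f_i/19:
  p = 3/19 = 0.157895: log2(p) = -2.662965, -p*log2(p) = 0.420468
  p = 6/19 = 0.315789: log2(p) = -1.662965, -p*log2(p) = 0.525147
  p = 1/19 = 0.052632: log2(p) = -4.247928, -p*log2(p) = 0.223575
  p = 9/19 = 0.473684: log2(p) = -1.078003, -p*log2(p) = 0.510633
H = 0.420468 + 0.525147 + 0.223575 + 0.510633 = 1.679823

H = 1.6798 bits/symbol
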